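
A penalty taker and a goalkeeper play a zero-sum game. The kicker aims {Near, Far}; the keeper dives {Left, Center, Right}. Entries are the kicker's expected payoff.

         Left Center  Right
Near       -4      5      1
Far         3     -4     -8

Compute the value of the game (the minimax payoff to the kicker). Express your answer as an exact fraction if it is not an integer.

-29/16

Row minima: Near → -4, Far → -8; maximin = -4.
Column maxima: Left → 3, Center → 5, Right → 1; minimax = 1.
-4 ≠ 1, so there is no saddle point; optimal play is mixed.
Center is strictly dominated by Right (it gives the kicker strictly more in every row), so the keeper never plays it.
On the remaining 2×2 (Near, Far vs Left, Right):
Let the kicker play Near with probability p. Expected payoff against Left: (-4)p + 3(1−p) = −7p + 3; against Right: 1p + (-8)(1−p) = 9p − 8.
Setting these equal: −7p + 3 = 9p − 8 ⇒ −16p = -11 ⇒ p = 11/16, and the value is (-7)·(11/16) + 3 = -29/16.
For the keeper: with q = P(Left), equating Near's and Far's payoffs gives −5q + 1 = 11q − 8 ⇒ q = 9/16.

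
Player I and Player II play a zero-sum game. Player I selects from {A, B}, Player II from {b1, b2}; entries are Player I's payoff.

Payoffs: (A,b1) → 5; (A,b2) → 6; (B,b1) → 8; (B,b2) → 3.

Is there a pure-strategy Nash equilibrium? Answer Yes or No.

No

Row minima: A → 5, B → 3; maximin = 5.
Column maxima: b1 → 8, b2 → 6; minimax = 6.
5 ≠ 6, so no pure-strategy equilibrium exists.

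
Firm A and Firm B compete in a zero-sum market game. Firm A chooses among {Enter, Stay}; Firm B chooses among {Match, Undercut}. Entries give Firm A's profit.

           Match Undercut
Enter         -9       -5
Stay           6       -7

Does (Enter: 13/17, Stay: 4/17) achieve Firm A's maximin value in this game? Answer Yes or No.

Against Match this mix gives (13/17)·(-9) + (4/17)·6 = -93/17.
Against Undercut this mix gives (13/17)·(-5) + (4/17)·(-7) = -93/17.
All of Firm B's active replies (Match, Undercut) yield -93/17, and no column does worse for Firm A. The mix makes Firm B indifferent and guarantees -93/17, so it is optimal.

Yes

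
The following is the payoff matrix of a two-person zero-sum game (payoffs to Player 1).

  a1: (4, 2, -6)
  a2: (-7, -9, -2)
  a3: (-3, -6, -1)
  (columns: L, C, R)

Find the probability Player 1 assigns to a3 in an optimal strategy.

8/13

Row minima: a1 → -6, a2 → -9, a3 → -6; maximin = -6.
Column maxima: L → 4, C → 2, R → -1; minimax = -1.
-6 ≠ -1, so there is no saddle point; optimal play is mixed.
a2 is strictly dominated by a3, so Player 1 never plays it.
L is strictly dominated by C (it gives Player 1 strictly more in every row), so Player 2 never plays it.
On the remaining 2×2 (a1, a3 vs C, R):
Let Player 1 play a1 with probability p. Expected payoff against C: 2p + (-6)(1−p) = 8p − 6; against R: (-6)p + (-1)(1−p) = −5p − 1.
Setting these equal: 8p − 6 = −5p − 1 ⇒ 13p = 5 ⇒ p = 5/13, and the value is (8)·(5/13) − 6 = -38/13.
For Player 2: with q = P(C), equating a1's and a3's payoffs gives 8q − 6 = −5q − 1 ⇒ q = 5/13.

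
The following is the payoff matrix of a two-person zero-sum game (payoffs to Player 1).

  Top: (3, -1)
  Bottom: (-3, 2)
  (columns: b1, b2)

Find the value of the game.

Row minima: Top → -1, Bottom → -3; maximin = -1.
Column maxima: b1 → 3, b2 → 2; minimax = 2.
-1 ≠ 2, so there is no saddle point; optimal play is mixed.
Let Player 1 play Top with probability p. Expected payoff against b1: 3p + (-3)(1−p) = 6p − 3; against b2: (-1)p + 2(1−p) = −3p + 2.
Setting these equal: 6p − 3 = −3p + 2 ⇒ 9p = 5 ⇒ p = 5/9, and the value is (6)·(5/9) − 3 = 1/3.
For Player 2: with q = P(b1), equating Top's and Bottom's payoffs gives 4q − 1 = −5q + 2 ⇒ q = 1/3.

1/3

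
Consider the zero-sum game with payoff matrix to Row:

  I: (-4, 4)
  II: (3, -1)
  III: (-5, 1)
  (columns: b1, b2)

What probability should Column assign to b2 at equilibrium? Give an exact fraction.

Row minima: I → -4, II → -1, III → -5; maximin = -1.
Column maxima: b1 → 3, b2 → 4; minimax = 3.
-1 ≠ 3, so there is no saddle point; optimal play is mixed.
III is strictly dominated by I, so Row never plays it.
On the remaining 2×2 (I, II vs b1, b2):
Let Row play I with probability p. Expected payoff against b1: (-4)p + 3(1−p) = −7p + 3; against b2: 4p + (-1)(1−p) = 5p − 1.
Setting these equal: −7p + 3 = 5p − 1 ⇒ −12p = -4 ⇒ p = 1/3, and the value is (-7)·(1/3) + 3 = 2/3.
For Column: with q = P(b1), equating I's and II's payoffs gives −8q + 4 = 4q − 1 ⇒ q = 5/12.

7/12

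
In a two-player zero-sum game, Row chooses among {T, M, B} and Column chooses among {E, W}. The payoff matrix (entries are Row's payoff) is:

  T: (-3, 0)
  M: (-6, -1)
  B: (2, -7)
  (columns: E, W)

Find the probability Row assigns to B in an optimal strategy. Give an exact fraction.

Row minima: T → -3, M → -6, B → -7; maximin = -3.
Column maxima: E → 2, W → 0; minimax = 0.
-3 ≠ 0, so there is no saddle point; optimal play is mixed.
M is strictly dominated by T, so Row never plays it.
On the remaining 2×2 (T, B vs E, W):
Let Row play T with probability p. Expected payoff against E: (-3)p + 2(1−p) = −5p + 2; against W: 0p + (-7)(1−p) = 7p − 7.
Setting these equal: −5p + 2 = 7p − 7 ⇒ −12p = -9 ⇒ p = 3/4, and the value is (-5)·(3/4) + 2 = -7/4.
For Column: with q = P(E), equating T's and B's payoffs gives −3q = 9q − 7 ⇒ q = 7/12.

1/4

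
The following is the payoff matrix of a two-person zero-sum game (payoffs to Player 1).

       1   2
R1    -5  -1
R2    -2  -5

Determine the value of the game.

Row minima: R1 → -5, R2 → -5; maximin = -5.
Column maxima: 1 → -2, 2 → -1; minimax = -2.
-5 ≠ -2, so there is no saddle point; optimal play is mixed.
Let Player 1 play R1 with probability p. Expected payoff against 1: (-5)p + (-2)(1−p) = −3p − 2; against 2: (-1)p + (-5)(1−p) = 4p − 5.
Setting these equal: −3p − 2 = 4p − 5 ⇒ −7p = -3 ⇒ p = 3/7, and the value is (-3)·(3/7) − 2 = -23/7.
For Player 2: with q = P(1), equating R1's and R2's payoffs gives −4q − 1 = 3q − 5 ⇒ q = 4/7.

-23/7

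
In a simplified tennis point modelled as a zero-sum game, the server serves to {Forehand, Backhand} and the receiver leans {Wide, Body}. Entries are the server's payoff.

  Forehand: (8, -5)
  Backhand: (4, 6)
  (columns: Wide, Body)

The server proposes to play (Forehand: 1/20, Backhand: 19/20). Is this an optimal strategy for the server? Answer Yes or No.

No

Against Wide this mix gives (1/20)·8 + (19/20)·4 = 21/5.
Against Body this mix gives (1/20)·(-5) + (19/20)·6 = 109/20.
The receiver will play Wide, holding the server to 21/5. Shifting weight toward the row that does better against Wide would raise this floor (the equalizing mix achieves 68/15 against both Wide and Body), so the proposed strategy is not optimal.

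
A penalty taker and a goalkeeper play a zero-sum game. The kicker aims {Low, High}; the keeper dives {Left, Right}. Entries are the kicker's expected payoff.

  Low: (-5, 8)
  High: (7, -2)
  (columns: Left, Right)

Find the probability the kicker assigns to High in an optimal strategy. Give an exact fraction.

13/22

Row minima: Low → -5, High → -2; maximin = -2.
Column maxima: Left → 7, Right → 8; minimax = 7.
-2 ≠ 7, so there is no saddle point; optimal play is mixed.
Let the kicker play Low with probability p. Expected payoff against Left: (-5)p + 7(1−p) = −12p + 7; against Right: 8p + (-2)(1−p) = 10p − 2.
Setting these equal: −12p + 7 = 10p − 2 ⇒ −22p = -9 ⇒ p = 9/22, and the value is (-12)·(9/22) + 7 = 23/11.
For the keeper: with q = P(Left), equating Low's and High's payoffs gives −13q + 8 = 9q − 2 ⇒ q = 5/11.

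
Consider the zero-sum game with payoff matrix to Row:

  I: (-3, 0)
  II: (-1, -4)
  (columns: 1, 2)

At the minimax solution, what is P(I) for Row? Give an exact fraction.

Row minima: I → -3, II → -4; maximin = -3.
Column maxima: 1 → -1, 2 → 0; minimax = -1.
-3 ≠ -1, so there is no saddle point; optimal play is mixed.
Let Row play I with probability p. Expected payoff against 1: (-3)p + (-1)(1−p) = −2p − 1; against 2: 0p + (-4)(1−p) = 4p − 4.
Setting these equal: −2p − 1 = 4p − 4 ⇒ −6p = -3 ⇒ p = 1/2, and the value is (-2)·(1/2) − 1 = -2.
For Column: with q = P(1), equating I's and II's payoffs gives −3q = 3q − 4 ⇒ q = 2/3.

1/2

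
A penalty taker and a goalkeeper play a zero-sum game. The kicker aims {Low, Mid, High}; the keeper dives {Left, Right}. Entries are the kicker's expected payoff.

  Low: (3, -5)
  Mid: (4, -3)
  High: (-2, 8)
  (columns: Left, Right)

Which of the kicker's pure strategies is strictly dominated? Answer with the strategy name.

Mid gives a strictly higher payoff than Low against every column: 4 > 3, -3 > -5.
So Low is strictly dominated and the kicker never plays it.

Low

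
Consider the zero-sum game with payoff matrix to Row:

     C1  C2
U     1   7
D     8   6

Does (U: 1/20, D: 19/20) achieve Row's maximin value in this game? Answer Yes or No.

Against C1 this mix gives (1/20)·1 + (19/20)·8 = 153/20.
Against C2 this mix gives (1/20)·7 + (19/20)·6 = 121/20.
Column will play C2, holding Row to 121/20. Shifting weight toward the row that does better against C2 would raise this floor (the equalizing mix achieves 25/4 against both C2 and C1), so the proposed strategy is not optimal.

No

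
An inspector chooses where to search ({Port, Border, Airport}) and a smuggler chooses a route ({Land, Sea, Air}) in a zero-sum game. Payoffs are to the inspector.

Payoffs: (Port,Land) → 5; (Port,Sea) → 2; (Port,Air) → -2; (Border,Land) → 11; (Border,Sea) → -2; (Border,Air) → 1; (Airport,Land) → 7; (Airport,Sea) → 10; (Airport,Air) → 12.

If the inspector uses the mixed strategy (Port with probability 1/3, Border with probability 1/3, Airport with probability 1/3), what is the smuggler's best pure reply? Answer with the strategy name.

If the smuggler plays Land, the inspector's expected payoff is (1/3)·5 + (1/3)·11 + (1/3)·7 = 23/3.
If the smuggler plays Sea, the inspector's expected payoff is (1/3)·2 + (1/3)·(-2) + (1/3)·10 = 10/3.
If the smuggler plays Air, the inspector's expected payoff is (1/3)·(-2) + (1/3)·1 + (1/3)·12 = 11/3.
The smuggler minimizes the inspector's payoff; the smallest is 10/3, so the best response is Sea.

Sea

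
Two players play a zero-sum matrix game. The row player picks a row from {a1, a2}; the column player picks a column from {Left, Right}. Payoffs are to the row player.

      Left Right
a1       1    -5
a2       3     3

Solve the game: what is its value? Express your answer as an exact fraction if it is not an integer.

Row minima: a1 → -5, a2 → 3; maximin = 3.
Column maxima: Left → 3, Right → 3; minimax = 3.
Since maximin = minimax = 3, there is a saddle point and the value is 3.

3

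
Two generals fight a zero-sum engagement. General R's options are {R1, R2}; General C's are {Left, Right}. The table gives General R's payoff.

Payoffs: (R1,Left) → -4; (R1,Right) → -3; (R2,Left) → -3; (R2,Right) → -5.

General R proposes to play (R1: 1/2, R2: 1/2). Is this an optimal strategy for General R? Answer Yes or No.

No

Against Left this mix gives (1/2)·(-4) + (1/2)·(-3) = -7/2.
Against Right this mix gives (1/2)·(-3) + (1/2)·(-5) = -4.
General C will play Right, holding General R to -4. Shifting weight toward the row that does better against Right would raise this floor (the equalizing mix achieves -11/3 against both Right and Left), so the proposed strategy is not optimal.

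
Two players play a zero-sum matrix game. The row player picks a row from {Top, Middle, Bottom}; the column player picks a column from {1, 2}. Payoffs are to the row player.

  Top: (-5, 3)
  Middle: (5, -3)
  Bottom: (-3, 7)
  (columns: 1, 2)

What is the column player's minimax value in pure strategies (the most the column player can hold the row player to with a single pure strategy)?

5

Column maxima: 1 → 5, 2 → 7.
The smallest of these is 5.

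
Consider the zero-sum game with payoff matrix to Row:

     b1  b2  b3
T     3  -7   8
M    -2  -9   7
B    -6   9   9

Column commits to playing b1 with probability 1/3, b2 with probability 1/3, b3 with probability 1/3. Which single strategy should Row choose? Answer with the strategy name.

Expected payoff of T: (1/3)·3 + (1/3)·(-7) + (1/3)·8 = 4/3.
Expected payoff of M: (1/3)·(-2) + (1/3)·(-9) + (1/3)·7 = -4/3.
Expected payoff of B: (1/3)·(-6) + (1/3)·9 + (1/3)·9 = 4.
The largest is 4, so Row's best response is B.

B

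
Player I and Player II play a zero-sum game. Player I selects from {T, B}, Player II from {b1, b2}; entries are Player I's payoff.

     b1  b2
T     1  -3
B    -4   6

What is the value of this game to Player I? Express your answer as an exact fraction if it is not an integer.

-3/7

Row minima: T → -3, B → -4; maximin = -3.
Column maxima: b1 → 1, b2 → 6; minimax = 1.
-3 ≠ 1, so there is no saddle point; optimal play is mixed.
Let Player I play T with probability p. Expected payoff against b1: 1p + (-4)(1−p) = 5p − 4; against b2: (-3)p + 6(1−p) = −9p + 6.
Setting these equal: 5p − 4 = −9p + 6 ⇒ 14p = 10 ⇒ p = 5/7, and the value is (5)·(5/7) − 4 = -3/7.
For Player II: with q = P(b1), equating T's and B's payoffs gives 4q − 3 = −10q + 6 ⇒ q = 9/14.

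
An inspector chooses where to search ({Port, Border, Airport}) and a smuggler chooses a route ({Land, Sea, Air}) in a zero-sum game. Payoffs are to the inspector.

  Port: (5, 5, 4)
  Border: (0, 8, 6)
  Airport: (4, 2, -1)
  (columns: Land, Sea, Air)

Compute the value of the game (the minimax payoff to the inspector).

Row minima: Port → 4, Border → 0, Airport → -1; maximin = 4.
Column maxima: Land → 5, Sea → 8, Air → 6; minimax = 5.
4 ≠ 5, so there is no saddle point; optimal play is mixed.
Airport is strictly dominated by Port, so the inspector never plays it.
Sea is strictly dominated by Air (it gives the inspector strictly more in every row), so the smuggler never plays it.
On the remaining 2×2 (Port, Border vs Land, Air):
Let the inspector play Port with probability p. Expected payoff against Land: 5p + 0(1−p) = 5p; against Air: 4p + 6(1−p) = −2p + 6.
Setting these equal: 5p = −2p + 6 ⇒ 7p = 6 ⇒ p = 6/7, and the value is (5)·(6/7) = 30/7.
For the smuggler: with q = P(Land), equating Port's and Border's payoffs gives q + 4 = −6q + 6 ⇒ q = 2/7.

30/7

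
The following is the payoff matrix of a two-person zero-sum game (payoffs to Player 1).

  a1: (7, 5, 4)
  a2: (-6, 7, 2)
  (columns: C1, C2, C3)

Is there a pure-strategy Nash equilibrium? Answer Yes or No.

Yes

Row minima: a1 → 4, a2 → -6; maximin = 4.
Column maxima: C1 → 7, C2 → 7, C3 → 4; minimax = 4.
maximin = minimax = 4, so a saddle point exists.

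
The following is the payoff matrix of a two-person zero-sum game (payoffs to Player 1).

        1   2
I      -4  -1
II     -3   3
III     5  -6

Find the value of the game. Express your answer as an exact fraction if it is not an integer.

-3/17

Row minima: I → -4, II → -3, III → -6; maximin = -3.
Column maxima: 1 → 5, 2 → 3; minimax = 3.
-3 ≠ 3, so there is no saddle point; optimal play is mixed.
I is strictly dominated by II, so Player 1 never plays it.
On the remaining 2×2 (II, III vs 1, 2):
Let Player 1 play II with probability p. Expected payoff against 1: (-3)p + 5(1−p) = −8p + 5; against 2: 3p + (-6)(1−p) = 9p − 6.
Setting these equal: −8p + 5 = 9p − 6 ⇒ −17p = -11 ⇒ p = 11/17, and the value is (-8)·(11/17) + 5 = -3/17.
For Player 2: with q = P(1), equating II's and III's payoffs gives −6q + 3 = 11q − 6 ⇒ q = 9/17.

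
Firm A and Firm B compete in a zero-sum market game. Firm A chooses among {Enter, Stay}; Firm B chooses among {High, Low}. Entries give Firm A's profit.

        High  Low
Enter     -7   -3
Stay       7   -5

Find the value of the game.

-7/2

Row minima: Enter → -7, Stay → -5; maximin = -5.
Column maxima: High → 7, Low → -3; minimax = -3.
-5 ≠ -3, so there is no saddle point; optimal play is mixed.
Let Firm A play Enter with probability p. Expected payoff against High: (-7)p + 7(1−p) = −14p + 7; against Low: (-3)p + (-5)(1−p) = 2p − 5.
Setting these equal: −14p + 7 = 2p − 5 ⇒ −16p = -12 ⇒ p = 3/4, and the value is (-14)·(3/4) + 7 = -7/2.
For Firm B: with q = P(High), equating Enter's and Stay's payoffs gives −4q − 3 = 12q − 5 ⇒ q = 1/8.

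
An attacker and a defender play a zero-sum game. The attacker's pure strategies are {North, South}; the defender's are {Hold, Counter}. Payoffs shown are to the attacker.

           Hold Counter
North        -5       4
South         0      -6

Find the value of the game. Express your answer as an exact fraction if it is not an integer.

Row minima: North → -5, South → -6; maximin = -5.
Column maxima: Hold → 0, Counter → 4; minimax = 0.
-5 ≠ 0, so there is no saddle point; optimal play is mixed.
Let the attacker play North with probability p. Expected payoff against Hold: (-5)p + 0(1−p) = −5p; against Counter: 4p + (-6)(1−p) = 10p − 6.
Setting these equal: −5p = 10p − 6 ⇒ −15p = -6 ⇒ p = 2/5, and the value is (-5)·(2/5) = -2.
For the defender: with q = P(Hold), equating North's and South's payoffs gives −9q + 4 = 6q − 6 ⇒ q = 2/3.

-2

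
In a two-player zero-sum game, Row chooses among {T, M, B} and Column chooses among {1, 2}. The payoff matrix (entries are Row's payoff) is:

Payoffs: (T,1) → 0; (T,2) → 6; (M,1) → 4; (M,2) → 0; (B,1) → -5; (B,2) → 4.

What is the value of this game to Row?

Row minima: T → 0, M → 0, B → -5; maximin = 0.
Column maxima: 1 → 4, 2 → 6; minimax = 4.
0 ≠ 4, so there is no saddle point; optimal play is mixed.
B is strictly dominated by T, so Row never plays it.
On the remaining 2×2 (T, M vs 1, 2):
Let Row play T with probability p. Expected payoff against 1: 0p + 4(1−p) = −4p + 4; against 2: 6p + 0(1−p) = 6p.
Setting these equal: −4p + 4 = 6p ⇒ −10p = -4 ⇒ p = 2/5, and the value is (-4)·(2/5) + 4 = 12/5.
For Column: with q = P(1), equating T's and M's payoffs gives −6q + 6 = 4q ⇒ q = 3/5.

12/5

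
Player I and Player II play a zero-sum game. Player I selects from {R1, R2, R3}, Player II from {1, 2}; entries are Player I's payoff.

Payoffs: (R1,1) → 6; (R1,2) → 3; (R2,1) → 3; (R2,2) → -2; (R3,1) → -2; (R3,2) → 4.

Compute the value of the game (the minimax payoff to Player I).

Row minima: R1 → 3, R2 → -2, R3 → -2; maximin = 3.
Column maxima: 1 → 6, 2 → 4; minimax = 4.
3 ≠ 4, so there is no saddle point; optimal play is mixed.
R2 is strictly dominated by R1, so Player I never plays it.
On the remaining 2×2 (R1, R3 vs 1, 2):
Let Player I play R1 with probability p. Expected payoff against 1: 6p + (-2)(1−p) = 8p − 2; against 2: 3p + 4(1−p) = −p + 4.
Setting these equal: 8p − 2 = −p + 4 ⇒ 9p = 6 ⇒ p = 2/3, and the value is (8)·(2/3) − 2 = 10/3.
For Player II: with q = P(1), equating R1's and R3's payoffs gives 3q + 3 = −6q + 4 ⇒ q = 1/9.

10/3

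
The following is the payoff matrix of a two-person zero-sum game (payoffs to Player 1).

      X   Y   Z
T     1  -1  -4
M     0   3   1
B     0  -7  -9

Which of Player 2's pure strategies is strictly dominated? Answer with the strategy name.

Z holds Player 1's payoff strictly below Y in every row: -4 < -1, 1 < 3, -9 < -7.
So Y is strictly dominated for Player 2.

Y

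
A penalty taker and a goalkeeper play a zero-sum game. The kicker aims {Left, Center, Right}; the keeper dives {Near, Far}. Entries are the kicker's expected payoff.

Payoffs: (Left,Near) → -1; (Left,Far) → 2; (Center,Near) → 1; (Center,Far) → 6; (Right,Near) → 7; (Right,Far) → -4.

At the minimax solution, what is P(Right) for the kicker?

5/16

Row minima: Left → -1, Center → 1, Right → -4; maximin = 1.
Column maxima: Near → 7, Far → 6; minimax = 6.
1 ≠ 6, so there is no saddle point; optimal play is mixed.
Left is strictly dominated by Center, so the kicker never plays it.
On the remaining 2×2 (Center, Right vs Near, Far):
Let the kicker play Center with probability p. Expected payoff against Near: 1p + 7(1−p) = −6p + 7; against Far: 6p + (-4)(1−p) = 10p − 4.
Setting these equal: −6p + 7 = 10p − 4 ⇒ −16p = -11 ⇒ p = 11/16, and the value is (-6)·(11/16) + 7 = 23/8.
For the keeper: with q = P(Near), equating Center's and Right's payoffs gives −5q + 6 = 11q − 4 ⇒ q = 5/8.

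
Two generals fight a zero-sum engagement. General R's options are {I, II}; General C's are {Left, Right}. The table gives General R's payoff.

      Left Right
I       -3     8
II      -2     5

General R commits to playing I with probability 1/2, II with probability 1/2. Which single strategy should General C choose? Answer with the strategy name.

Left

If General C plays Left, General R's expected payoff is (1/2)·(-3) + (1/2)·(-2) = -5/2.
If General C plays Right, General R's expected payoff is (1/2)·8 + (1/2)·5 = 13/2.
General C minimizes General R's payoff; the smallest is -5/2, so the best response is Left.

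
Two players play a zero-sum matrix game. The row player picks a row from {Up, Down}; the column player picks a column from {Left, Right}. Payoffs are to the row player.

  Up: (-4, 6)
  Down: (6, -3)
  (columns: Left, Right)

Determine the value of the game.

24/19

Row minima: Up → -4, Down → -3; maximin = -3.
Column maxima: Left → 6, Right → 6; minimax = 6.
-3 ≠ 6, so there is no saddle point; optimal play is mixed.
Let the row player play Up with probability p. Expected payoff against Left: (-4)p + 6(1−p) = −10p + 6; against Right: 6p + (-3)(1−p) = 9p − 3.
Setting these equal: −10p + 6 = 9p − 3 ⇒ −19p = -9 ⇒ p = 9/19, and the value is (-10)·(9/19) + 6 = 24/19.
For the column player: with q = P(Left), equating Up's and Down's payoffs gives −10q + 6 = 9q − 3 ⇒ q = 9/19.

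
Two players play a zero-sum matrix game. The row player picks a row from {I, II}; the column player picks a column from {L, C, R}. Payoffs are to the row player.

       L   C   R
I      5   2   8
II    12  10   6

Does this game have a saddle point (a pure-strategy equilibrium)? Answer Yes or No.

No

Row minima: I → 2, II → 6; maximin = 6.
Column maxima: L → 12, C → 10, R → 8; minimax = 8.
6 ≠ 8, so no pure-strategy equilibrium exists.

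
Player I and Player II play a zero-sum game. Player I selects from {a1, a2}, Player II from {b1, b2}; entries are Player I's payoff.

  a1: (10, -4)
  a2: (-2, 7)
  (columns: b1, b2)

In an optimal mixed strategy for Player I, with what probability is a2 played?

Row minima: a1 → -4, a2 → -2; maximin = -2.
Column maxima: b1 → 10, b2 → 7; minimax = 7.
-2 ≠ 7, so there is no saddle point; optimal play is mixed.
Let Player I play a1 with probability p. Expected payoff against b1: 10p + (-2)(1−p) = 12p − 2; against b2: (-4)p + 7(1−p) = −11p + 7.
Setting these equal: 12p − 2 = −11p + 7 ⇒ 23p = 9 ⇒ p = 9/23, and the value is (12)·(9/23) − 2 = 62/23.
For Player II: with q = P(b1), equating a1's and a2's payoffs gives 14q − 4 = −9q + 7 ⇒ q = 11/23.

14/23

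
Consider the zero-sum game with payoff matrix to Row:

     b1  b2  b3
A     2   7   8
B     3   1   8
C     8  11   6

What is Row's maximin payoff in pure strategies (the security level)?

6

Row minima: A → 2, B → 1, C → 6.
The best of these is 6.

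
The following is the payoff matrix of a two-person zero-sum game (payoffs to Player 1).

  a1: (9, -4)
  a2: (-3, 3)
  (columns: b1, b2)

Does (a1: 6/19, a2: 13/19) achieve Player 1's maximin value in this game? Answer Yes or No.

Against b1 this mix gives (6/19)·9 + (13/19)·(-3) = 15/19.
Against b2 this mix gives (6/19)·(-4) + (13/19)·3 = 15/19.
All of Player 2's active replies (b1, b2) yield 15/19, and no column does worse for Player 1. The mix makes Player 2 indifferent and guarantees 15/19, so it is optimal.

Yes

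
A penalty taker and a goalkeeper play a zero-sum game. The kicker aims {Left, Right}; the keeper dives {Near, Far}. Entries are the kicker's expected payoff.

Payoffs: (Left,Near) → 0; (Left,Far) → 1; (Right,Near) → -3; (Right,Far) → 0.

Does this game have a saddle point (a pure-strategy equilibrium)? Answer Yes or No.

Yes

Row minima: Left → 0, Right → -3; maximin = 0.
Column maxima: Near → 0, Far → 1; minimax = 0.
maximin = minimax = 0, so a saddle point exists.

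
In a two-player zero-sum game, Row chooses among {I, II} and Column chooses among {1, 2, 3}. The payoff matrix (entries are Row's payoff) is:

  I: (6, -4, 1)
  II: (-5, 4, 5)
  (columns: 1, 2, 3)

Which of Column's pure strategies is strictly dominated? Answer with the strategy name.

2 holds Row's payoff strictly below 3 in every row: -4 < 1, 4 < 5.
So 3 is strictly dominated for Column.

3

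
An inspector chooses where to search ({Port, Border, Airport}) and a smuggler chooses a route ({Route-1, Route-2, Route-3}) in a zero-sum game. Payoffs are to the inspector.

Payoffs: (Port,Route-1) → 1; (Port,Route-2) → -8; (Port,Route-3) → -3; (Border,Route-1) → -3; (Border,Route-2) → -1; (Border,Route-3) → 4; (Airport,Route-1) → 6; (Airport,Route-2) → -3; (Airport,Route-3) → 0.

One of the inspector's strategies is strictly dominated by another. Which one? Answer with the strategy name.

Airport gives a strictly higher payoff than Port against every column: 6 > 1, -3 > -8, 0 > -3.
So Port is strictly dominated and the inspector never plays it.

Port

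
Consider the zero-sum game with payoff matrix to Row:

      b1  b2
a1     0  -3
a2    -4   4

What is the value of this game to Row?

-12/11

Row minima: a1 → -3, a2 → -4; maximin = -3.
Column maxima: b1 → 0, b2 → 4; minimax = 0.
-3 ≠ 0, so there is no saddle point; optimal play is mixed.
Let Row play a1 with probability p. Expected payoff against b1: 0p + (-4)(1−p) = 4p − 4; against b2: (-3)p + 4(1−p) = −7p + 4.
Setting these equal: 4p − 4 = −7p + 4 ⇒ 11p = 8 ⇒ p = 8/11, and the value is (4)·(8/11) − 4 = -12/11.
For Column: with q = P(b1), equating a1's and a2's payoffs gives 3q − 3 = −8q + 4 ⇒ q = 7/11.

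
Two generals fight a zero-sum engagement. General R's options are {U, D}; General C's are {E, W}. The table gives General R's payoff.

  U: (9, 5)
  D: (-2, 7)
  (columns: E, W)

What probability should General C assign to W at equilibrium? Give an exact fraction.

11/13

Row minima: U → 5, D → -2; maximin = 5.
Column maxima: E → 9, W → 7; minimax = 7.
5 ≠ 7, so there is no saddle point; optimal play is mixed.
Let General R play U with probability p. Expected payoff against E: 9p + (-2)(1−p) = 11p − 2; against W: 5p + 7(1−p) = −2p + 7.
Setting these equal: 11p − 2 = −2p + 7 ⇒ 13p = 9 ⇒ p = 9/13, and the value is (11)·(9/13) − 2 = 73/13.
For General C: with q = P(E), equating U's and D's payoffs gives 4q + 5 = −9q + 7 ⇒ q = 2/13.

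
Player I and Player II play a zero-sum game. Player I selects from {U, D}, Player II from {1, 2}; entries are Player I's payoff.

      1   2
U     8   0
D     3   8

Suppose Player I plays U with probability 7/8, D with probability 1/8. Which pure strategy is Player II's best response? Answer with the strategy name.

2

If Player II plays 1, Player I's expected payoff is (7/8)·8 + (1/8)·3 = 59/8.
If Player II plays 2, Player I's expected payoff is (7/8)·0 + (1/8)·8 = 1.
Player II minimizes Player I's payoff; the smallest is 1, so the best response is 2.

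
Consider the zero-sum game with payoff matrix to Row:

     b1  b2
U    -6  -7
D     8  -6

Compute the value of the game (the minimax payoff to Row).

Row minima: U → -7, D → -6; maximin = -6.
Column maxima: b1 → 8, b2 → -6; minimax = -6.
Since maximin = minimax = -6, there is a saddle point and the value is -6.

-6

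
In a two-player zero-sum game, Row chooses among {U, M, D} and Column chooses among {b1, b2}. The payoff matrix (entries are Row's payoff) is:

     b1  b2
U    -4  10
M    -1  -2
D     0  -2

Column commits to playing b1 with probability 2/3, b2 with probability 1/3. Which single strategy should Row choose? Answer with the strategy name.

U

Expected payoff of U: (2/3)·(-4) + (1/3)·10 = 2/3.
Expected payoff of M: (2/3)·(-1) + (1/3)·(-2) = -4/3.
Expected payoff of D: (2/3)·0 + (1/3)·(-2) = -2/3.
The largest is 2/3, so Row's best response is U.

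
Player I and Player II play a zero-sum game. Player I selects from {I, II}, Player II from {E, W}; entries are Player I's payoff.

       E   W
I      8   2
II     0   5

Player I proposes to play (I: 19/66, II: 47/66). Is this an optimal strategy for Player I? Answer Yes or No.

Against E this mix gives (19/66)·8 + (47/66)·0 = 76/33.
Against W this mix gives (19/66)·2 + (47/66)·5 = 91/22.
Player II will play E, holding Player I to 76/33. Shifting weight toward the row that does better against E would raise this floor (the equalizing mix achieves 40/11 against both E and W), so the proposed strategy is not optimal.

No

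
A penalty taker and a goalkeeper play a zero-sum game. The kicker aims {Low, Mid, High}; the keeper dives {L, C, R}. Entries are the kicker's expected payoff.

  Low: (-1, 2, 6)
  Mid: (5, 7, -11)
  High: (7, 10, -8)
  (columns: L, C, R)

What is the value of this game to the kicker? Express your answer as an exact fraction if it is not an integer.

17/11

Row minima: Low → -1, Mid → -11, High → -8; maximin = -1.
Column maxima: L → 7, C → 10, R → 6; minimax = 6.
-1 ≠ 6, so there is no saddle point; optimal play is mixed.
Mid is strictly dominated by High, so the kicker never plays it.
C is strictly dominated by L (it gives the kicker strictly more in every row), so the keeper never plays it.
On the remaining 2×2 (Low, High vs L, R):
Let the kicker play Low with probability p. Expected payoff against L: (-1)p + 7(1−p) = −8p + 7; against R: 6p + (-8)(1−p) = 14p − 8.
Setting these equal: −8p + 7 = 14p − 8 ⇒ −22p = -15 ⇒ p = 15/22, and the value is (-8)·(15/22) + 7 = 17/11.
For the keeper: with q = P(L), equating Low's and High's payoffs gives −7q + 6 = 15q − 8 ⇒ q = 7/11.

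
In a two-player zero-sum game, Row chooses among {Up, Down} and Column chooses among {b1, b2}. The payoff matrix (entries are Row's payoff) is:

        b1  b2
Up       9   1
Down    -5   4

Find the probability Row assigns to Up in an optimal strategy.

Row minima: Up → 1, Down → -5; maximin = 1.
Column maxima: b1 → 9, b2 → 4; minimax = 4.
1 ≠ 4, so there is no saddle point; optimal play is mixed.
Let Row play Up with probability p. Expected payoff against b1: 9p + (-5)(1−p) = 14p − 5; against b2: 1p + 4(1−p) = −3p + 4.
Setting these equal: 14p − 5 = −3p + 4 ⇒ 17p = 9 ⇒ p = 9/17, and the value is (14)·(9/17) − 5 = 41/17.
For Column: with q = P(b1), equating Up's and Down's payoffs gives 8q + 1 = −9q + 4 ⇒ q = 3/17.

9/17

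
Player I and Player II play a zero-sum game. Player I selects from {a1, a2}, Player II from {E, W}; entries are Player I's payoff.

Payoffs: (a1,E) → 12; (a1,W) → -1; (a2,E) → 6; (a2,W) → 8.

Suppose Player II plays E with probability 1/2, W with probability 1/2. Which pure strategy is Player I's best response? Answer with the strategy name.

Expected payoff of a1: (1/2)·12 + (1/2)·(-1) = 11/2.
Expected payoff of a2: (1/2)·6 + (1/2)·8 = 7.
The largest is 7, so Player I's best response is a2.

a2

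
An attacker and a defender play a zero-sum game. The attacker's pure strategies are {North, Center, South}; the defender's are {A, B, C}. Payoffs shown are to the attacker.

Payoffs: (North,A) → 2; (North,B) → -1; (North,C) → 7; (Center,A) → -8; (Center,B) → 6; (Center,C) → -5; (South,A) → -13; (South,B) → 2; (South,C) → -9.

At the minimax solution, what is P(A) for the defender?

7/17

Row minima: North → -1, Center → -8, South → -13; maximin = -1.
Column maxima: A → 2, B → 6, C → 7; minimax = 2.
-1 ≠ 2, so there is no saddle point; optimal play is mixed.
South is strictly dominated by Center, so the attacker never plays it.
C is strictly dominated by A (it gives the attacker strictly more in every row), so the defender never plays it.
On the remaining 2×2 (North, Center vs A, B):
Let the attacker play North with probability p. Expected payoff against A: 2p + (-8)(1−p) = 10p − 8; against B: (-1)p + 6(1−p) = −7p + 6.
Setting these equal: 10p − 8 = −7p + 6 ⇒ 17p = 14 ⇒ p = 14/17, and the value is (10)·(14/17) − 8 = 4/17.
For the defender: with q = P(A), equating North's and Center's payoffs gives 3q − 1 = −14q + 6 ⇒ q = 7/17.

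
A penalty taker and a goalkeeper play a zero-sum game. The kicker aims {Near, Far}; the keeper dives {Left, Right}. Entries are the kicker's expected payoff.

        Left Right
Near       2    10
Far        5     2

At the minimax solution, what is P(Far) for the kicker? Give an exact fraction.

8/11

Row minima: Near → 2, Far → 2; maximin = 2.
Column maxima: Left → 5, Right → 10; minimax = 5.
2 ≠ 5, so there is no saddle point; optimal play is mixed.
Let the kicker play Near with probability p. Expected payoff against Left: 2p + 5(1−p) = −3p + 5; against Right: 10p + 2(1−p) = 8p + 2.
Setting these equal: −3p + 5 = 8p + 2 ⇒ −11p = -3 ⇒ p = 3/11, and the value is (-3)·(3/11) + 5 = 46/11.
For the keeper: with q = P(Left), equating Near's and Far's payoffs gives −8q + 10 = 3q + 2 ⇒ q = 8/11.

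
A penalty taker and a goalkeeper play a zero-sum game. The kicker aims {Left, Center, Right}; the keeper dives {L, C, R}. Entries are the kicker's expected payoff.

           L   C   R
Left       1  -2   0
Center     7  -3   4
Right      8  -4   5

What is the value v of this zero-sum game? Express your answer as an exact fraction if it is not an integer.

-2

Row minima: Left → -2, Center → -3, Right → -4; maximin = -2.
Column maxima: L → 8, C → -2, R → 5; minimax = -2.
Since maximin = minimax = -2, there is a saddle point and the value is -2.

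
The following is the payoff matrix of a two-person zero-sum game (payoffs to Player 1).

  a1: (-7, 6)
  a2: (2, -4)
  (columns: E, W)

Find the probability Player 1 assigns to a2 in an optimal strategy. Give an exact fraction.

13/19

Row minima: a1 → -7, a2 → -4; maximin = -4.
Column maxima: E → 2, W → 6; minimax = 2.
-4 ≠ 2, so there is no saddle point; optimal play is mixed.
Let Player 1 play a1 with probability p. Expected payoff against E: (-7)p + 2(1−p) = −9p + 2; against W: 6p + (-4)(1−p) = 10p − 4.
Setting these equal: −9p + 2 = 10p − 4 ⇒ −19p = -6 ⇒ p = 6/19, and the value is (-9)·(6/19) + 2 = -16/19.
For Player 2: with q = P(E), equating a1's and a2's payoffs gives −13q + 6 = 6q − 4 ⇒ q = 10/19.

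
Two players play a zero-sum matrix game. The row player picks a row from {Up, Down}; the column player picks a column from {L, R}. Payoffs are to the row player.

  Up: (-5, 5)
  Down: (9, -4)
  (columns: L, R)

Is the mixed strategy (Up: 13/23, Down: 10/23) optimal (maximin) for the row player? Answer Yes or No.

Yes

Against L this mix gives (13/23)·(-5) + (10/23)·9 = 25/23.
Against R this mix gives (13/23)·5 + (10/23)·(-4) = 25/23.
All of the column player's active replies (L, R) yield 25/23, and no column does worse for the row player. The mix makes the column player indifferent and guarantees 25/23, so it is optimal.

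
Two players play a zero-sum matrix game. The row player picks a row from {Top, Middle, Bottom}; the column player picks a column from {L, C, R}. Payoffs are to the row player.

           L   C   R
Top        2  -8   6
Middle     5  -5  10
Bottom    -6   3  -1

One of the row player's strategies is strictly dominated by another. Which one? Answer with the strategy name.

Top

Middle gives a strictly higher payoff than Top against every column: 5 > 2, -5 > -8, 10 > 6.
So Top is strictly dominated and the row player never plays it.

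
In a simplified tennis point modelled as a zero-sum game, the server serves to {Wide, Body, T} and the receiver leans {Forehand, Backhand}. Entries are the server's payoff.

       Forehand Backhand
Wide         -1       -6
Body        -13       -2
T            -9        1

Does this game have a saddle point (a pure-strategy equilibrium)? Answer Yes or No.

Row minima: Wide → -6, Body → -13, T → -9; maximin = -6.
Column maxima: Forehand → -1, Backhand → 1; minimax = -1.
-6 ≠ -1, so no pure-strategy equilibrium exists.

No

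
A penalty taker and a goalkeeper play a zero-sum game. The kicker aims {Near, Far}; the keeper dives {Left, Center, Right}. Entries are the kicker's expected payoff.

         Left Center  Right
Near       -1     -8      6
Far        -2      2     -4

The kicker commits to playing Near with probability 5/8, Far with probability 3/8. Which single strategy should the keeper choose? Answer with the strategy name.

If the keeper plays Left, the kicker's expected payoff is (5/8)·(-1) + (3/8)·(-2) = -11/8.
If the keeper plays Center, the kicker's expected payoff is (5/8)·(-8) + (3/8)·2 = -17/4.
If the keeper plays Right, the kicker's expected payoff is (5/8)·6 + (3/8)·(-4) = 9/4.
The keeper minimizes the kicker's payoff; the smallest is -17/4, so the best response is Center.

Center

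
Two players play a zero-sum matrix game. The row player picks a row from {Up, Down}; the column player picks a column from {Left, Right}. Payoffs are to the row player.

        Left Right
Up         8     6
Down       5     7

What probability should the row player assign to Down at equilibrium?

1/2

Row minima: Up → 6, Down → 5; maximin = 6.
Column maxima: Left → 8, Right → 7; minimax = 7.
6 ≠ 7, so there is no saddle point; optimal play is mixed.
Let the row player play Up with probability p. Expected payoff against Left: 8p + 5(1−p) = 3p + 5; against Right: 6p + 7(1−p) = −p + 7.
Setting these equal: 3p + 5 = −p + 7 ⇒ 4p = 2 ⇒ p = 1/2, and the value is (3)·(1/2) + 5 = 13/2.
For the column player: with q = P(Left), equating Up's and Down's payoffs gives 2q + 6 = −2q + 7 ⇒ q = 1/4.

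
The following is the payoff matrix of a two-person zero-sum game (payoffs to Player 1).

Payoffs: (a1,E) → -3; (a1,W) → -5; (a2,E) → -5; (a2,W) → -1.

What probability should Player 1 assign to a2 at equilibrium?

Row minima: a1 → -5, a2 → -5; maximin = -5.
Column maxima: E → -3, W → -1; minimax = -3.
-5 ≠ -3, so there is no saddle point; optimal play is mixed.
Let Player 1 play a1 with probability p. Expected payoff against E: (-3)p + (-5)(1−p) = 2p − 5; against W: (-5)p + (-1)(1−p) = −4p − 1.
Setting these equal: 2p − 5 = −4p − 1 ⇒ 6p = 4 ⇒ p = 2/3, and the value is (2)·(2/3) − 5 = -11/3.
For Player 2: with q = P(E), equating a1's and a2's payoffs gives 2q − 5 = −4q − 1 ⇒ q = 2/3.

1/3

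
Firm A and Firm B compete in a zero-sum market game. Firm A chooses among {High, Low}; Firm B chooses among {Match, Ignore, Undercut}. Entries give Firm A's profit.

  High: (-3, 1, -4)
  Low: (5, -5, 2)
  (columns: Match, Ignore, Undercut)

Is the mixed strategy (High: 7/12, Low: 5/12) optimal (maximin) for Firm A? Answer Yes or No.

Against Match this mix gives (7/12)·(-3) + (5/12)·5 = 1/3.
Against Ignore this mix gives (7/12)·1 + (5/12)·(-5) = -3/2.
Against Undercut this mix gives (7/12)·(-4) + (5/12)·2 = -3/2.
All of Firm B's active replies (Ignore, Undercut) yield -3/2, and no column does worse for Firm A. The mix makes Firm B indifferent and guarantees -3/2, so it is optimal.

Yes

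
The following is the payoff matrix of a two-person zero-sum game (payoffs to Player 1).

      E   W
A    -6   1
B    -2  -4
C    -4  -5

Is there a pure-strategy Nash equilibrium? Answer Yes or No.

No

Row minima: A → -6, B → -4, C → -5; maximin = -4.
Column maxima: E → -2, W → 1; minimax = -2.
-4 ≠ -2, so no pure-strategy equilibrium exists.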